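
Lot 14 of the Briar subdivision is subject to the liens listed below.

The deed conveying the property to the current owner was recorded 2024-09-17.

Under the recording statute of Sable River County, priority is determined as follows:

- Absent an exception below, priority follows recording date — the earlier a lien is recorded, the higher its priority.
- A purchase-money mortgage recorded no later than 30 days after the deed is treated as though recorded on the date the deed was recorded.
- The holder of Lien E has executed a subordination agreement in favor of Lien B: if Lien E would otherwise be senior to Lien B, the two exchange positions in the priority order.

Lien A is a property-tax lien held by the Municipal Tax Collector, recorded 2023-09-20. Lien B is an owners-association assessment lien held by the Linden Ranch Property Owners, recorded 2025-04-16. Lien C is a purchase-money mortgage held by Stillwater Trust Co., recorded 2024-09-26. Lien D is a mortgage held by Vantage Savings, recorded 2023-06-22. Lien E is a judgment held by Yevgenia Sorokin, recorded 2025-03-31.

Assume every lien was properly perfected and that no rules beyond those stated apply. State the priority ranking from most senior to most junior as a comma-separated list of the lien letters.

Adjusting effective dates: C's effective date is the deed date, 2024-09-17.
Ordering by effective date: D (2023-06-22), A (2023-09-20), C (2024-09-17), E (2025-03-31), B (2025-04-16).
E would otherwise be senior to B, so under the subordination agreement E and B exchange positions.

D, A, C, B, E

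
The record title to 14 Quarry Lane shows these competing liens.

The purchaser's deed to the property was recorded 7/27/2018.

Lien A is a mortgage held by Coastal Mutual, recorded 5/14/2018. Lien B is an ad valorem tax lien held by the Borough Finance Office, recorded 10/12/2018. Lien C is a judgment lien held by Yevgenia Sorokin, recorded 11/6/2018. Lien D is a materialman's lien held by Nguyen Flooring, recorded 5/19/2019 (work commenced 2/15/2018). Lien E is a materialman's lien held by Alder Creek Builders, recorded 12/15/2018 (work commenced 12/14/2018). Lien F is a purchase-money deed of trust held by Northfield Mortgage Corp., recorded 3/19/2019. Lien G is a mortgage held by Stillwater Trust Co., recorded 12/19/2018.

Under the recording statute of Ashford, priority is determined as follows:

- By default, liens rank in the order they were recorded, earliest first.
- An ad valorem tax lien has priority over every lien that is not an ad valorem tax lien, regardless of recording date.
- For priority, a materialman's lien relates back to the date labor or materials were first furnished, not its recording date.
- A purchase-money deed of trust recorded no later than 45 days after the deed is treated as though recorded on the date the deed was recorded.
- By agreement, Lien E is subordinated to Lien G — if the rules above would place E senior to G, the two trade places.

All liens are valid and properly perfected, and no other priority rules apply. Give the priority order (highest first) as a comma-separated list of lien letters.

B, D, A, C, G, E, F

Effective dates: D relates back to 2/15/2018 (work commenced); E relates back to 12/14/2018 (work commenced); F was recorded 235 days after the deed, outside the 45-day window, so it keeps its recording date.
B, as an ad valorem tax lien, has superpriority and ranks first.
The other liens, earliest effective date first: D (2/15/2018), A (5/14/2018), C (11/6/2018), E (12/14/2018), G (12/19/2018), F (3/19/2019).
E would otherwise be senior to G, so under the subordination agreement E and G exchange positions.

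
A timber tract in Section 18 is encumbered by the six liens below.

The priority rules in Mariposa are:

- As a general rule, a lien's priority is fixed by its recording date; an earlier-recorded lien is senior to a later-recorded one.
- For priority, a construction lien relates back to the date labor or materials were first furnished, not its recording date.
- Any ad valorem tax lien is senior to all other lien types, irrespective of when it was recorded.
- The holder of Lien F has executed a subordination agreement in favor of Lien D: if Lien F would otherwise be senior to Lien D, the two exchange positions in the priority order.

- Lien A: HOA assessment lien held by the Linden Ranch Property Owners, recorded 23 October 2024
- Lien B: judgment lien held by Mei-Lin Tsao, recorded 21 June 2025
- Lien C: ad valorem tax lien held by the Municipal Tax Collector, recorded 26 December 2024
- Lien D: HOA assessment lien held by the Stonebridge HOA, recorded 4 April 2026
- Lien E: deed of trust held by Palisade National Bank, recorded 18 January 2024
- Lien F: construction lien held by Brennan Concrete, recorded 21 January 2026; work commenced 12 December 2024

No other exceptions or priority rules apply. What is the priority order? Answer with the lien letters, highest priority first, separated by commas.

Effective dates after the stated exceptions: F's effective date is 12 December 2024, when work began.
C is an ad valorem tax lien and takes priority over every other lien.
Remaining liens by effective date: E (18 January 2024), A (23 October 2024), F (12 December 2024), B (21 June 2025), D (4 April 2026).
F would otherwise be senior to D, so under the subordination agreement F and D exchange positions.

C, E, A, D, B, F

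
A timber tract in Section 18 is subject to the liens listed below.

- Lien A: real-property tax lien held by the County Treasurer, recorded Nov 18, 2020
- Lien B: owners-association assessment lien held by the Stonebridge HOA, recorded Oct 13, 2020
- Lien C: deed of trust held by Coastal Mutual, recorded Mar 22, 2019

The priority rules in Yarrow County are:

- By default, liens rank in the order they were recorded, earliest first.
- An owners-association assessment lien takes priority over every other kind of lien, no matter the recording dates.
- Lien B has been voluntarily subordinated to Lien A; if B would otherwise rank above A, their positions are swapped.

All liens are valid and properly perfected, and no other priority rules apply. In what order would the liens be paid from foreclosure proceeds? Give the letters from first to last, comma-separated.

B is an owners-association assessment lien and takes priority over every other lien.
Remaining liens by effective date: C (Mar 22, 2019), A (Nov 18, 2020).
B is senior to A before the subordination, so the two trade places.

A, C, B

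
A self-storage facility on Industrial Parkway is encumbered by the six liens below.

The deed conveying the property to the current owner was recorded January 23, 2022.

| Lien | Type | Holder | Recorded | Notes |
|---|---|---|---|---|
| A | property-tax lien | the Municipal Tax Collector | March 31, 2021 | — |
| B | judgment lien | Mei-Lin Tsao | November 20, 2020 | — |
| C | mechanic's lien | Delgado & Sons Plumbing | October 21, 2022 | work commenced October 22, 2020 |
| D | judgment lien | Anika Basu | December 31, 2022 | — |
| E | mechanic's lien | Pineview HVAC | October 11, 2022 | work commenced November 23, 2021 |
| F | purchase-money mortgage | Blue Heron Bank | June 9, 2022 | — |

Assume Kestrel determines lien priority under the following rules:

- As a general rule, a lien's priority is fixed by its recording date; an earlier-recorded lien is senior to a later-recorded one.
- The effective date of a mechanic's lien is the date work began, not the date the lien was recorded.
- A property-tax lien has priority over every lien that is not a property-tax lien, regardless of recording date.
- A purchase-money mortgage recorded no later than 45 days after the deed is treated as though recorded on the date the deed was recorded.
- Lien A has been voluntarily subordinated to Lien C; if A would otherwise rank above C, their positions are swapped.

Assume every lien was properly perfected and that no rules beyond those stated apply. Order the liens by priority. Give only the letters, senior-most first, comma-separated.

Adjusting effective dates: C is treated as recorded October 22, 2020, the work-commencement date; E relates back to November 23, 2021 (work commenced); F missed the 45-day window (137 days after the deed), so its recording date stands.
A, as a property-tax lien, has superpriority and ranks first.
The other liens, earliest effective date first: C (October 22, 2020), B (November 20, 2020), E (November 23, 2021), F (June 9, 2022), D (December 31, 2022).
Because A would otherwise rank above C, the subordination swaps them.

C, A, B, E, F, D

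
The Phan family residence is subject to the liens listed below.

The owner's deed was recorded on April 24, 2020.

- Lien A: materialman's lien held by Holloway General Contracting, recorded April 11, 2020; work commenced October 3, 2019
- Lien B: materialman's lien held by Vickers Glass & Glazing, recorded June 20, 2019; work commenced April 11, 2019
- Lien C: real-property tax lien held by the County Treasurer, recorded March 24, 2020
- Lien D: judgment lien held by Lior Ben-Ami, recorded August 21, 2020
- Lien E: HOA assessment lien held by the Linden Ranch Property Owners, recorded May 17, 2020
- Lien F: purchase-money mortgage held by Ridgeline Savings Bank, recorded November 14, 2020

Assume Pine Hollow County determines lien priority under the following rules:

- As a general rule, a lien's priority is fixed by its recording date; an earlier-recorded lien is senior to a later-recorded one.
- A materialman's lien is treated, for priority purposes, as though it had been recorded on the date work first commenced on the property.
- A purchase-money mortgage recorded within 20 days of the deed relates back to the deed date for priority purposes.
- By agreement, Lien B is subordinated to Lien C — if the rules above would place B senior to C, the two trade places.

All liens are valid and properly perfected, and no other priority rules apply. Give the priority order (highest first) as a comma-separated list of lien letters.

Effective dates after the stated exceptions: A is treated as recorded October 3, 2019, the work-commencement date; B's effective date is April 11, 2019, when work began; F was recorded 204 days after the deed — beyond 20 days — so no relation-back applies.
By effective date: B (April 11, 2019), A (October 3, 2019), C (March 24, 2020), E (May 17, 2020), D (August 21, 2020), F (November 14, 2020).
B would otherwise be senior to C, so under the subordination agreement B and C exchange positions.

C, A, B, E, D, F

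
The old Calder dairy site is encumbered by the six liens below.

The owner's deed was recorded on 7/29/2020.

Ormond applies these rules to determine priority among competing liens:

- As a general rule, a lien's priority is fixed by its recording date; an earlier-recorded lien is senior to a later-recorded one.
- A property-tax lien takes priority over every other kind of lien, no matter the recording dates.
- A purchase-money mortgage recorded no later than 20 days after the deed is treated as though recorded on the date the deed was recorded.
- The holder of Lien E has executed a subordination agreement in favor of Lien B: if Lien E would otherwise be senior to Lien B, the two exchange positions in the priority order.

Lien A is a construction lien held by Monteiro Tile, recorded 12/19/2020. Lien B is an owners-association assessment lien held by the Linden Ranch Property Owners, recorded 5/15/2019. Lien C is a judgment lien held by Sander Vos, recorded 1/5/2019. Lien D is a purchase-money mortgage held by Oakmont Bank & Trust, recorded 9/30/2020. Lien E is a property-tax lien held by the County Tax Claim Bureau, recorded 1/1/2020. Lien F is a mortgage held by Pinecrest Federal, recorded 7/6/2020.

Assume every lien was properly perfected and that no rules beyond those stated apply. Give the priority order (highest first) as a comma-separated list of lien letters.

First, effective dates: D missed the 20-day window (63 days after the deed), so its recording date stands.
E, as a property-tax lien, has superpriority and ranks first.
Remaining liens by effective date: C (1/5/2019), B (5/15/2019), F (7/6/2020), D (9/30/2020), A (12/19/2020).
The subordination applies — E was senior to B — so E and B swap.

B, C, E, F, D, A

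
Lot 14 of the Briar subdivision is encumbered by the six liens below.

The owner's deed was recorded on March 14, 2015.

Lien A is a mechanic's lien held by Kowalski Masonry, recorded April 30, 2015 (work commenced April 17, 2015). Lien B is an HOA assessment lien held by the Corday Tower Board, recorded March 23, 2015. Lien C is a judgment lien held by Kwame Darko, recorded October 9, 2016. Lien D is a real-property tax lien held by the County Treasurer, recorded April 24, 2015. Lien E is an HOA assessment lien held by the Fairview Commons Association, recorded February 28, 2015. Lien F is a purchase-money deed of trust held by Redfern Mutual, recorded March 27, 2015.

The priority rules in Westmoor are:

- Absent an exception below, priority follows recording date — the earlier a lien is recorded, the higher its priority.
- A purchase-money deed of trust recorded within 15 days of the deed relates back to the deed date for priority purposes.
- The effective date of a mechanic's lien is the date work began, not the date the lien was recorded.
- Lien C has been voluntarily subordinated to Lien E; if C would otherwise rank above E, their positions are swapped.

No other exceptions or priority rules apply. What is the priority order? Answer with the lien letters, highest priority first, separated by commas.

E, F, B, A, D, C

First, effective dates: A relates back to April 17, 2015 (work commenced); F relates back to the deed date March 14, 2015.
By effective date, earliest first: E (February 28, 2015), F (March 14, 2015), B (March 23, 2015), A (April 17, 2015), D (April 24, 2015), C (October 9, 2016).
C is already junior to E, so the subordination agreement changes nothing.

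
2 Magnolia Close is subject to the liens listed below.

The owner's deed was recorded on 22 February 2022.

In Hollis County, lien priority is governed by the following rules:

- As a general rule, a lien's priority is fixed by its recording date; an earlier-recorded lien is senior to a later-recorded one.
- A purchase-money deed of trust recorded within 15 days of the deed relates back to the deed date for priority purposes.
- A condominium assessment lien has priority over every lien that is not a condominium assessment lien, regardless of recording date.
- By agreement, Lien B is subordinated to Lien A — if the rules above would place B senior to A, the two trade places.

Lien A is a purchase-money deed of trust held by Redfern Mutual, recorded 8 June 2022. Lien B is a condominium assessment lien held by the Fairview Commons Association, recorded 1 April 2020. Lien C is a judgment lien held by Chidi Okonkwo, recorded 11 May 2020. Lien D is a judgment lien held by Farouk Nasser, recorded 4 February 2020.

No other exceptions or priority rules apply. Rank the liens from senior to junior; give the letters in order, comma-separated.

A, D, C, B

Adjusting effective dates: A missed the 15-day window (106 days after the deed), so its recording date stands.
As a condominium assessment lien, B is senior to every other lien.
The other liens, earliest effective date first: D (4 February 2020), C (11 May 2020), A (8 June 2022).
Because B would otherwise rank above A, the subordination swaps them.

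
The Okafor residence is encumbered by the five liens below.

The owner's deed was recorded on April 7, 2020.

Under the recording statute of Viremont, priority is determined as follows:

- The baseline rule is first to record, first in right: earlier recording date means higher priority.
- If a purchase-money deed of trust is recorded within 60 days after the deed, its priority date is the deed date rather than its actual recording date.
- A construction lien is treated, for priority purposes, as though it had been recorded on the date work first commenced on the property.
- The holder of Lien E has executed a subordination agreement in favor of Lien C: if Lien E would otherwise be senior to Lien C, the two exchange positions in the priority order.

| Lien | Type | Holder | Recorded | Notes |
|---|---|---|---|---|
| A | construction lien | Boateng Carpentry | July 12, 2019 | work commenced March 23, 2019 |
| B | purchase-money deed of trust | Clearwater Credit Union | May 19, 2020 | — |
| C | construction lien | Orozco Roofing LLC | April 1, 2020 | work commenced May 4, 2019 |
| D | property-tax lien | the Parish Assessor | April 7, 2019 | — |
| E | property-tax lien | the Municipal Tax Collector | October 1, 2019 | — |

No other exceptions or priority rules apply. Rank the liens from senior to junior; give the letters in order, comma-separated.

Effective dates: A's effective date is March 23, 2019, when work began; B was recorded within the 60-day window, so its effective date is the deed date April 7, 2020; C relates back to May 4, 2019 (work commenced).
Sorted by effective date: A (March 23, 2019), D (April 7, 2019), C (May 4, 2019), E (October 1, 2019), B (April 7, 2020).
Since E is not senior to C, the subordination leaves the order unchanged.

A, D, C, E, B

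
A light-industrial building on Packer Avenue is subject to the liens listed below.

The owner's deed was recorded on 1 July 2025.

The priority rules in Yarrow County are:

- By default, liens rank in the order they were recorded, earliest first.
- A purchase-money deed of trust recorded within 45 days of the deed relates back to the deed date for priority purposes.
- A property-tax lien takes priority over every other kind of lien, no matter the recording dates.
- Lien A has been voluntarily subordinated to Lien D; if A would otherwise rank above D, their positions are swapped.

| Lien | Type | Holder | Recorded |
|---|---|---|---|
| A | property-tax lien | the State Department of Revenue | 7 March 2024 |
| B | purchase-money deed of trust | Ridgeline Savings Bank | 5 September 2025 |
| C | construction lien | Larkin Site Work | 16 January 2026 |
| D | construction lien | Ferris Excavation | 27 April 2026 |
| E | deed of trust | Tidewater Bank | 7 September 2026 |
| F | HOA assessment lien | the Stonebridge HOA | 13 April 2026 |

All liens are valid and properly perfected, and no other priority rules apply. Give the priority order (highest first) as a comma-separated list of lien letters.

Effective dates after the stated exceptions: B missed the 45-day window (66 days after the deed), so its recording date stands.
As a property-tax lien, A is senior to every other lien.
The other liens, earliest effective date first: B (5 September 2025), C (16 January 2026), F (13 April 2026), D (27 April 2026), E (7 September 2026).
A would otherwise be senior to D, so under the subordination agreement A and D exchange positions.

D, B, C, F, A, E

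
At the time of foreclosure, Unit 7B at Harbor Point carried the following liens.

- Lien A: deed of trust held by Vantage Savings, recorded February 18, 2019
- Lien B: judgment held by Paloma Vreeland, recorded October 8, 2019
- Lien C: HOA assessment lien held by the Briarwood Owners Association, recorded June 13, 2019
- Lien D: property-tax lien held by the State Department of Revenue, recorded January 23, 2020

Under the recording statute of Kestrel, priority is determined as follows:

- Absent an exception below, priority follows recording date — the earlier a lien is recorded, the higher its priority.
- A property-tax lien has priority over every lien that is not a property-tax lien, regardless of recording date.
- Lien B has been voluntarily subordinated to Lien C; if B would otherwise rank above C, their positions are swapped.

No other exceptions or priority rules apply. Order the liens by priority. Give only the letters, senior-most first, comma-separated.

D, as a property-tax lien, has superpriority and ranks first.
The other liens, earliest effective date first: A (February 18, 2019), C (June 13, 2019), B (October 8, 2019).
Since B is not senior to C, the subordination leaves the order unchanged.

D, A, C, B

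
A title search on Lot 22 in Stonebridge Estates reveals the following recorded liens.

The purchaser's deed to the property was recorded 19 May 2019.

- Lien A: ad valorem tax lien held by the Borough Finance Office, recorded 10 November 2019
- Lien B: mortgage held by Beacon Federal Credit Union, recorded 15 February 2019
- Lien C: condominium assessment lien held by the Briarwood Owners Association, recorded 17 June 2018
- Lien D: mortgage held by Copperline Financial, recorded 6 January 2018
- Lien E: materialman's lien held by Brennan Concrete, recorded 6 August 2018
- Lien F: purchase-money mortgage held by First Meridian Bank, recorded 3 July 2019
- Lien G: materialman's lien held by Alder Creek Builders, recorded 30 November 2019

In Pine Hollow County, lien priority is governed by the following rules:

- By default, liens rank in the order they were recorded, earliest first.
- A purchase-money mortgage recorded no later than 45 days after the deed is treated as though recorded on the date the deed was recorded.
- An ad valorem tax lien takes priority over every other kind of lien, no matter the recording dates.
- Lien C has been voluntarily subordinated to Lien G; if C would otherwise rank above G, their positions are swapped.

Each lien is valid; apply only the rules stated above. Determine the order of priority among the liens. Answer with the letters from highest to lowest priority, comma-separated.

A, D, G, E, B, F, C

Effective dates after the stated exceptions: F's effective date is the deed date, 19 May 2019.
A is an ad valorem tax lien, so it outranks all other liens regardless of date.
Among the remaining liens, by effective date: D (6 January 2018), C (17 June 2018), E (6 August 2018), B (15 February 2019), F (19 May 2019), G (30 November 2019).
C is senior to G before the subordination, so the two trade places.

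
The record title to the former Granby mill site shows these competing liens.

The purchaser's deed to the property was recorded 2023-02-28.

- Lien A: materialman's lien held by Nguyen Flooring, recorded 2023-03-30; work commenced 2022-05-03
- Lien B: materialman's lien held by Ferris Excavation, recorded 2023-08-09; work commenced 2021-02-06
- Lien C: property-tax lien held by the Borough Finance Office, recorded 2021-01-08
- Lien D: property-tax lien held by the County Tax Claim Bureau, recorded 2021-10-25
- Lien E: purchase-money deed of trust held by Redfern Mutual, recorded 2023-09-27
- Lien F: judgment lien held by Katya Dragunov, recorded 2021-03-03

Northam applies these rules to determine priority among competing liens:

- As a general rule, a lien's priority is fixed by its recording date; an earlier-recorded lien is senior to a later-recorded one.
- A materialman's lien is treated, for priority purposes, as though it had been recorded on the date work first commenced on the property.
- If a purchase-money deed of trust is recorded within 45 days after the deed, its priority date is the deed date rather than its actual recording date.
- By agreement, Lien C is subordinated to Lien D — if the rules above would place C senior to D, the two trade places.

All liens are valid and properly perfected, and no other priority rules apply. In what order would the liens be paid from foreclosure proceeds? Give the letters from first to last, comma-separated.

D, B, F, C, A, E

First, effective dates: A is treated as recorded 2022-05-03, the work-commencement date; B is treated as recorded 2021-02-06, the work-commencement date; E missed the 45-day window (211 days after the deed), so its recording date stands.
By effective date, earliest first: C (2021-01-08), B (2021-02-06), F (2021-03-03), D (2021-10-25), A (2022-05-03), E (2023-09-27).
The subordination applies — C was senior to D — so C and D swap.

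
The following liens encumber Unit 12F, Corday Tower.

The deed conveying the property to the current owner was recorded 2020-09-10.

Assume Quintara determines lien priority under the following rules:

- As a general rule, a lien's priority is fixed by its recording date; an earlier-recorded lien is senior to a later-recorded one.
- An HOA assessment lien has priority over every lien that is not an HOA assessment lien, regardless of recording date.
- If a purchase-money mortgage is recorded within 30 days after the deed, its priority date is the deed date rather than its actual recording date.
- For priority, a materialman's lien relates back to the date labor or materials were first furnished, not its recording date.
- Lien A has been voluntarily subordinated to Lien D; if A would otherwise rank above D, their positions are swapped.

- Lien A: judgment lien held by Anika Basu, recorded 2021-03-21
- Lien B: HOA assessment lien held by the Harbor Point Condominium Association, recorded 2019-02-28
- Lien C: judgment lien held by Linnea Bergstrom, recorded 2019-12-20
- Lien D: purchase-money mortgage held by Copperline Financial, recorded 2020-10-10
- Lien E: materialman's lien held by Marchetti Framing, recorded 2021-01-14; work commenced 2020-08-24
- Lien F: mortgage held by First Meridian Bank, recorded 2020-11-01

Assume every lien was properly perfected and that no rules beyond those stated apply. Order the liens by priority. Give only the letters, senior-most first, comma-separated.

B, C, E, D, F, A

Adjusting effective dates: D relates back to the deed date 2020-09-10; E relates back to 2020-08-24 (work commenced).
As an HOA assessment lien, B is senior to every other lien.
Remaining liens by effective date: C (2019-12-20), E (2020-08-24), D (2020-09-10), F (2020-11-01), A (2021-03-21).
A already ranks below D; the subordination has no effect.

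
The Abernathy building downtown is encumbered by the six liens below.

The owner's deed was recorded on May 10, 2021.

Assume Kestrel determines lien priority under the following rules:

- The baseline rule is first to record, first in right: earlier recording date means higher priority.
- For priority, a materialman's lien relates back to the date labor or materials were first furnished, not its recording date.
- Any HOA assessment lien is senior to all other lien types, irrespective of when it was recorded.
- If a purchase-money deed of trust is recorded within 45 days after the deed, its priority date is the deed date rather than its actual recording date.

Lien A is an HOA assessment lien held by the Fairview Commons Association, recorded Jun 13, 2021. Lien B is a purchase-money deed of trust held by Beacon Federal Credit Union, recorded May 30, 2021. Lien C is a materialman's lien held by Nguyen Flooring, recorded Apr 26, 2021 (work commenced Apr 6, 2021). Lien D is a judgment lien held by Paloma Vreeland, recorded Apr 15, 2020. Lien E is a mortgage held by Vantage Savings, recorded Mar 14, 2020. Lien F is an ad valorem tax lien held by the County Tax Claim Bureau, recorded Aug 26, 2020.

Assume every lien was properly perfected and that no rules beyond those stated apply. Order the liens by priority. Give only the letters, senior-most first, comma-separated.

A, E, D, F, C, B

Effective dates: B was recorded within the 45-day window, so its effective date is the deed date May 10, 2021; C relates back to Apr 6, 2021 (work commenced).
A, as an HOA assessment lien, has superpriority and ranks first.
Among the remaining liens, by effective date: E (Mar 14, 2020), D (Apr 15, 2020), F (Aug 26, 2020), C (Apr 6, 2021), B (May 10, 2021).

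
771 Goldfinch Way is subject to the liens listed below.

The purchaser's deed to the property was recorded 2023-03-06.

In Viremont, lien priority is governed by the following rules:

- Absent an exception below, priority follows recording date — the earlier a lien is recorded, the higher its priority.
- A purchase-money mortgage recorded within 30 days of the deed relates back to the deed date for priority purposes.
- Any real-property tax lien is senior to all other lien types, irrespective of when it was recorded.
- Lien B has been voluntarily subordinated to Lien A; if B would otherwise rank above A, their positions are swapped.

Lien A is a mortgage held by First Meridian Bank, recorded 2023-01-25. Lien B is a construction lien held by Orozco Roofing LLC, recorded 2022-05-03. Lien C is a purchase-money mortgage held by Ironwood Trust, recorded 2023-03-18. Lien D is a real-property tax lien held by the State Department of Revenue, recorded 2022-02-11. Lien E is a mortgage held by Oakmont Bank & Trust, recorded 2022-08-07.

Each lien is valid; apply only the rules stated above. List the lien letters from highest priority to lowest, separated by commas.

D, A, E, B, C

First, effective dates: C's effective date is the deed date, 2023-03-06.
As a real-property tax lien, D is senior to every other lien.
The other liens, earliest effective date first: B (2022-05-03), E (2022-08-07), A (2023-01-25), C (2023-03-06).
B would otherwise be senior to A, so under the subordination agreement B and A exchange positions.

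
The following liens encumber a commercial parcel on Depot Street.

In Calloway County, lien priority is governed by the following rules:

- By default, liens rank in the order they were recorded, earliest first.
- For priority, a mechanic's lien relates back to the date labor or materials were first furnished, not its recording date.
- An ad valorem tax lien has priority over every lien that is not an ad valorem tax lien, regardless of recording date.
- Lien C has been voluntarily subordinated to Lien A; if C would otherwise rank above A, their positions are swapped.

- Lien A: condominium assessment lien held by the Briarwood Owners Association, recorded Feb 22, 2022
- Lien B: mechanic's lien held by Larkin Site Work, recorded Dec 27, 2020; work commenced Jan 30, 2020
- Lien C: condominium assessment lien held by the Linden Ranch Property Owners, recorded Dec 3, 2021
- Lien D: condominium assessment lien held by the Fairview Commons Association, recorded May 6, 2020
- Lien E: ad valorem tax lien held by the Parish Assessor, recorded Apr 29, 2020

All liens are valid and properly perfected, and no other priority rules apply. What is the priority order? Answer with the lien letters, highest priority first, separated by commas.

Effective dates: B relates back to Jan 30, 2020 (work commenced).
As an ad valorem tax lien, E is senior to every other lien.
The other liens, earliest effective date first: B (Jan 30, 2020), D (May 6, 2020), C (Dec 3, 2021), A (Feb 22, 2022).
Because C would otherwise rank above A, the subordination swaps them.

E, B, D, A, C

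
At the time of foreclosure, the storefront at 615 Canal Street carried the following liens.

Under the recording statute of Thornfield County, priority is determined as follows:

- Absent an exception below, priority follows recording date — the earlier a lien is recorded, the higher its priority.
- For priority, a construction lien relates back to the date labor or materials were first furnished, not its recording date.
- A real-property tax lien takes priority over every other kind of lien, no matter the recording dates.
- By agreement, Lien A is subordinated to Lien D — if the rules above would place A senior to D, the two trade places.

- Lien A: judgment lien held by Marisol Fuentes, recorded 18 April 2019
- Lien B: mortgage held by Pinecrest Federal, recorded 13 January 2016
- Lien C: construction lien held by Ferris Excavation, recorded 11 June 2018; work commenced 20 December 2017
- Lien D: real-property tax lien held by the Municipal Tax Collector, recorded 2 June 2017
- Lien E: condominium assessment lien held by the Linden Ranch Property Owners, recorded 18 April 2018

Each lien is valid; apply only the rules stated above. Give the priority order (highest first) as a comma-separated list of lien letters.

D, B, C, E, A

Effective dates: C is treated as recorded 20 December 2017, the work-commencement date.
D, as a real-property tax lien, has superpriority and ranks first.
Among the remaining liens, by effective date: B (13 January 2016), C (20 December 2017), E (18 April 2018), A (18 April 2019).
Since A is not senior to D, the subordination leaves the order unchanged.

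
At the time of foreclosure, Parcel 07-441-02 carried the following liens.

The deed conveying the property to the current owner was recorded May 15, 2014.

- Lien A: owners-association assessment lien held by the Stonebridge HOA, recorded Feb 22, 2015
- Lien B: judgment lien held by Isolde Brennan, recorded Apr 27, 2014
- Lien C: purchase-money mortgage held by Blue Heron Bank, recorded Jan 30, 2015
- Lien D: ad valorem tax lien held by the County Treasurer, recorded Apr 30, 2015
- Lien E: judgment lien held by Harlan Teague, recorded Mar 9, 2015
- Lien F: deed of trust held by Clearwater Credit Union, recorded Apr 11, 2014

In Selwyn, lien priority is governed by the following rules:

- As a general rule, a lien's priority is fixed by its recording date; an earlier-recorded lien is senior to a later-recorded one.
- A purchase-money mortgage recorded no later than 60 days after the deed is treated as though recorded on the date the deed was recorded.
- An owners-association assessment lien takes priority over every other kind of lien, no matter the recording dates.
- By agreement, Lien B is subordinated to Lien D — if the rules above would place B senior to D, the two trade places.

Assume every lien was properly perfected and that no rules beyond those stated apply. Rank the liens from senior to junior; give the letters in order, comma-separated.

Effective dates after the stated exceptions: C was recorded 260 days after the deed — beyond 60 days — so no relation-back applies.
A, as an owners-association assessment lien, has superpriority and ranks first.
Among the remaining liens, by effective date: F (Apr 11, 2014), B (Apr 27, 2014), C (Jan 30, 2015), E (Mar 9, 2015), D (Apr 30, 2015).
B is senior to D before the subordination, so the two trade places.

A, F, D, C, E, B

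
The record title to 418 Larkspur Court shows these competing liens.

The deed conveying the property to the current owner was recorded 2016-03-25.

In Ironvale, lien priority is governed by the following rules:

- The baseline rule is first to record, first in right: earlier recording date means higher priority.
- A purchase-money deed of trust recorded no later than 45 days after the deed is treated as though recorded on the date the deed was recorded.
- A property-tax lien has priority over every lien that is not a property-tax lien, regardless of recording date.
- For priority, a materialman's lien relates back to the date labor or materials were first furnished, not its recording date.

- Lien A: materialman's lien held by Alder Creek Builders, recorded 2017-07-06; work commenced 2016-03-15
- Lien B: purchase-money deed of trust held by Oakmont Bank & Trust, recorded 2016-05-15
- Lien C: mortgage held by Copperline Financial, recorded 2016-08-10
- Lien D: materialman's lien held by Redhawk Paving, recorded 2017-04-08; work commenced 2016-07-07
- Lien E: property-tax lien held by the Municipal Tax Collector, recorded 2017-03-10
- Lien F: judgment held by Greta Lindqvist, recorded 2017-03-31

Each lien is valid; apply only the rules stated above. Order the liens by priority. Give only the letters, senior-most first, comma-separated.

E, A, B, D, C, F

Effective dates after the stated exceptions: A's effective date is 2016-03-15, when work began; B missed the 45-day window (51 days after the deed), so its recording date stands; D relates back to 2016-07-07 (work commenced).
As a property-tax lien, E is senior to every other lien.
Among the remaining liens, by effective date: A (2016-03-15), B (2016-05-15), D (2016-07-07), C (2016-08-10), F (2017-03-31).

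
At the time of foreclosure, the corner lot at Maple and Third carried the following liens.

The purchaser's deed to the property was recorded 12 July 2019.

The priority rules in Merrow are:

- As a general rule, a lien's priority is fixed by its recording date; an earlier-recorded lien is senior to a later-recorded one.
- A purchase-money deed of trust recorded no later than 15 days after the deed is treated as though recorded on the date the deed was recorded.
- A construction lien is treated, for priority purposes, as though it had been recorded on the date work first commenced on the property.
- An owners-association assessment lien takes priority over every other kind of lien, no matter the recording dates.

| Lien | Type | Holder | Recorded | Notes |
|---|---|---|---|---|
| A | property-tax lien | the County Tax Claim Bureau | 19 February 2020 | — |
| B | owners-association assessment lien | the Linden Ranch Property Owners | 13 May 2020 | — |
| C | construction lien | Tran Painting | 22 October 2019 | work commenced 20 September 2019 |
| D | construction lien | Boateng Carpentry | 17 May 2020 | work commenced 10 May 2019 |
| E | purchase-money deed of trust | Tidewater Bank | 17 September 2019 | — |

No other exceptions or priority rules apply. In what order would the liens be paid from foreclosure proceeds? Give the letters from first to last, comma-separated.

B, D, E, C, A

First, effective dates: C's effective date is 20 September 2019, when work began; D is treated as recorded 10 May 2019, the work-commencement date; E missed the 15-day window (67 days after the deed), so its recording date stands.
B, as an owners-association assessment lien, has superpriority and ranks first.
Remaining liens by effective date: D (10 May 2019), E (17 September 2019), C (20 September 2019), A (19 February 2020).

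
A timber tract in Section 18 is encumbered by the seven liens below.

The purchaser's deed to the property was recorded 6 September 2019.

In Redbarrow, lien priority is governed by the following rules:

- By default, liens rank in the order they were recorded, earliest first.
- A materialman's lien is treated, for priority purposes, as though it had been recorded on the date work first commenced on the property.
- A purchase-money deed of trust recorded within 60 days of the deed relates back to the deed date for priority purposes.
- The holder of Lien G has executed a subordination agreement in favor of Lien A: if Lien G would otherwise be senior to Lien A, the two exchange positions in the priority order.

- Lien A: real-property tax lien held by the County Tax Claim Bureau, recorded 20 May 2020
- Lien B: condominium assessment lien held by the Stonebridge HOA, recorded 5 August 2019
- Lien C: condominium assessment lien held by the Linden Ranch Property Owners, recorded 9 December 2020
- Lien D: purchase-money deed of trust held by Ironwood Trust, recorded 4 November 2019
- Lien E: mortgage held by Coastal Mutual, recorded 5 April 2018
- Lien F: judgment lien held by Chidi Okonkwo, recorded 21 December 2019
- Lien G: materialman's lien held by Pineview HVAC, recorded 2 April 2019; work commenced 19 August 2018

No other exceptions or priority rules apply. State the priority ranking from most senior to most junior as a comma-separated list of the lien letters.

E, A, B, D, F, G, C

Effective dates: D's effective date is the deed date, 6 September 2019; G is treated as recorded 19 August 2018, the work-commencement date.
By effective date, earliest first: E (5 April 2018), G (19 August 2018), B (5 August 2019), D (6 September 2019), F (21 December 2019), A (20 May 2020), C (9 December 2020).
G is senior to A before the subordination, so the two trade places.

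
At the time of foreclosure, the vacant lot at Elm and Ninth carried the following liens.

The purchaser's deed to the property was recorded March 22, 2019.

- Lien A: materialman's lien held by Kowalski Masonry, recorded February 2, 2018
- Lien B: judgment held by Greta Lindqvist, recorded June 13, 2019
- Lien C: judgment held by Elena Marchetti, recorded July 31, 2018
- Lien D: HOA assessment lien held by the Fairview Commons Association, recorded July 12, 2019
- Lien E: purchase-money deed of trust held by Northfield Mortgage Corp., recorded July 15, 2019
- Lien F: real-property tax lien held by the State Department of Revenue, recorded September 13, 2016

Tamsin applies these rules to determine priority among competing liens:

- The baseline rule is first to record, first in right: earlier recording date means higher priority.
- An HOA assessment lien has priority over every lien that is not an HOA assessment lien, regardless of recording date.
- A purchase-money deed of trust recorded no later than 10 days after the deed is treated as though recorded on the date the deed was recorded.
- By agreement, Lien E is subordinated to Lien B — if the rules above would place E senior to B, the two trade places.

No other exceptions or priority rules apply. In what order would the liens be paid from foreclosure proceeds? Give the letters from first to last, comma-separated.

Effective dates: E was recorded 115 days after the deed, outside the 10-day window, so it keeps its recording date.
D is an HOA assessment lien, so it outranks all other liens regardless of date.
Ordering the rest by effective date: F (September 13, 2016), A (February 2, 2018), C (July 31, 2018), B (June 13, 2019), E (July 15, 2019).
Since E is not senior to B, the subordination leaves the order unchanged.

D, F, A, C, B, E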